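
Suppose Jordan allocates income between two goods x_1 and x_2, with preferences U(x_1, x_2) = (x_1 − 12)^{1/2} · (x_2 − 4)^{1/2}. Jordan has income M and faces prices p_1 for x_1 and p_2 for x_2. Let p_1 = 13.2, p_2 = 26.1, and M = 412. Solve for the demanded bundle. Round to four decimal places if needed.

x_1* = 17.6515, x_2* = 6.8582

This is Cobb-Douglas in (x_1−12, x_2−4): tangency gives 0.5·p_2·(x_2−4) = 0.5·p_1·(x_1−12).
After buying the subsistence bundle (12, 4), a share 0.5 of the remaining income goes to x_1: x_1* = 12 + 0.5·(M − 12p_1 − 4p_2)/p_1.
Discretionary income = 412 − 12·13.2 − 4·26.1 = 149.2; x_1* = 12 + 0.5·149.2/13.2 = 17.6515; x_2* = 4 + 0.5·149.2/26.1 = 6.8582.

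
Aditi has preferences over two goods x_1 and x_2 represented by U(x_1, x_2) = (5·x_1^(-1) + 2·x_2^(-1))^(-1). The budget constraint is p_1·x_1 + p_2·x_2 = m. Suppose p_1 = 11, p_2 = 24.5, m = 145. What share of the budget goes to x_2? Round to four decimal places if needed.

share on x_2 = 0.4856

From the CES first-order condition, (5/2)·(x_2/x_1)^(2) = p_1/p_2.
Solve for the ratio: x_2/x_1 = [(2/5)·p_1/p_2]^(0.5).
With the ratio pinned down, the budget gives x_1* = m/(p_1 + p_2·(x_2/x_1)) and x_2* = (x_2/x_1)·x_1*.
Numerically x_2/x_1 = 0.423783, so x_1* = 145/(11 + 24.5·0.423783) = 6.7812 and x_2* = 0.423783·6.7812 = 2.8738.
Expenditure on x_2: 24.5·2.8738 = 70.4069; share = 0.4856.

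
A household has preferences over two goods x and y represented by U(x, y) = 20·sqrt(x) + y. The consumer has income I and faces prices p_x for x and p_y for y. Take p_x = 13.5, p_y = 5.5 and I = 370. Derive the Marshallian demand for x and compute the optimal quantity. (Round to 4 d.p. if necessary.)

x* = 16.5981

MU_x = 10/√x, MU_y = 1. Tangency: 10/√x = p_x/p_y.
Solve: √x = 10·p_y/p_x, so x*(p_x,p_y) = (10·p_y/p_x)², and y* = (I − p_x·x*)/p_y.
Plugging in: x* = (10·5.5/13.5)² = 16.5981.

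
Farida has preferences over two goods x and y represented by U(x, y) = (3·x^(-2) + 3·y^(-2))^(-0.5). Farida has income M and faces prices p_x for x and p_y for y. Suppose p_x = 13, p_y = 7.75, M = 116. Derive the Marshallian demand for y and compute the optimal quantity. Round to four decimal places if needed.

y* = 6.2061

MRS = MU_x/MU_y = (y/x)^(3). Set equal to p_x/p_y.
Solve for the ratio: y/x = [p_x/p_y]^(1/3).
With the ratio pinned down, the budget gives x* = M/(p_x + p_y·(y/x)) and y* = (y/x)·x*.
Numerically y/x = 1.188175, so x* = 116/(13 + 7.75·1.188175) = 5.2233 and y* = 1.188175·5.2233 = 6.2061.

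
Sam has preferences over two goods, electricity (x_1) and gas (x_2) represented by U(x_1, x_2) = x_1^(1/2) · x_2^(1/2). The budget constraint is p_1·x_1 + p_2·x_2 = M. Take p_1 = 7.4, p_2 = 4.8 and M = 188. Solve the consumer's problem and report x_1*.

Demand: x_1*(p_1,p_2,M) = 0.5·M/p_1 and x_2* = 0.5·M/p_2.
At p_1=7.4, p_2=4.8, M=188: x_1* = 0.5·188/7.4 = 12.7027.

x_1* = 12.7027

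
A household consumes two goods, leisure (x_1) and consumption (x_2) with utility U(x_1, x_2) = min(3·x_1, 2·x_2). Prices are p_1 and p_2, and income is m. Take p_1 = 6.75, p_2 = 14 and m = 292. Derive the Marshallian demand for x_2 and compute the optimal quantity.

Here 2·6.75 + 3·14 = 55.5, giving x_2* = 15.7838.

x_2* = 15.7838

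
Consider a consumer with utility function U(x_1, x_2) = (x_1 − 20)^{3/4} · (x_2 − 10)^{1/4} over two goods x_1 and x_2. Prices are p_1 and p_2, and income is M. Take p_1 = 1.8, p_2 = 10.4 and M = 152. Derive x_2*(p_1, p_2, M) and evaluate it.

MRS = 3·(x_2−10)/(x_1−20). Tangency with p_1/p_2 gives x_2−10 = (1/3)·(p_1/p_2)·(x_1−20).
After buying the subsistence bundle (20, 10), a share 0.75 of the remaining income goes to x_1: x_1* = 20 + 0.75·(M − 20p_1 − 10p_2)/p_1.
Discretionary income = 152 − 20·1.8 − 10·10.4 = 12; x_2* = 10 + 0.25·12/10.4 = 10.2885.

x_2* = 10.2885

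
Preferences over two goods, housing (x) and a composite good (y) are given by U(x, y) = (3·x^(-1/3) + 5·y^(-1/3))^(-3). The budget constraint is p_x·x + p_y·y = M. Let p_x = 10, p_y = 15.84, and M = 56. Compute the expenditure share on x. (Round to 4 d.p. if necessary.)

MU_x ∝ 3·x^(-4/3), MU_y ∝ 5·y^(-4/3), so MRS = (3/5)·(y/x)^(4/3) = p_x/p_y.
Hence y/x = ((5/3)·p_x/p_y)^(1/(4/3)), i.e. raised to the 0.75 power.
Substitute y = (y/x)·x into the budget: x* = M/(p_x + p_y·(y/x)).
Numerically y/x = 1.038891, so x* = 56/(10 + 15.84·1.038891) = 2.1167 and y* = 1.038891·2.1167 = 2.199.
Expenditure on x: 10·2.1167 = 21.1672; share = 0.378.

share on x = 0.378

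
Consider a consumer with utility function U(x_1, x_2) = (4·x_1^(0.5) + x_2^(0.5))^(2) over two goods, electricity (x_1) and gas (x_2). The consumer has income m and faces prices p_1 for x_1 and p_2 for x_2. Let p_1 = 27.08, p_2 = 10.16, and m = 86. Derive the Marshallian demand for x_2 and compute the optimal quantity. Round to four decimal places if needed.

x_2* = 1.2087

MU_x_1 ∝ 4·x_1^(-0.5), MU_x_2 ∝ x_2^(-0.5), so MRS = 4·(x_2/x_1)^(0.5) = p_1/p_2.
Hence x_2/x_1 = ((1/4)·p_1/p_2)^(1/(0.5)), i.e. raised to the 2 power.
With the ratio pinned down, the budget gives x_1* = m/(p_1 + p_2·(x_2/x_1)) and x_2* = (x_2/x_1)·x_1*.
Numerically x_2/x_1 = 0.444007, so x_1* = 86/(27.08 + 10.16·0.444007) = 2.7223 and x_2* = 0.444007·2.7223 = 1.2087.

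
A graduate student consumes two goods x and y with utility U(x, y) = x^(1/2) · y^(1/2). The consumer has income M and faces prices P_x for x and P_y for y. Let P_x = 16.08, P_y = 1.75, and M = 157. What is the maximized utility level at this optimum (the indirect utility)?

V = 14.7982

Demand: x*(P_x,P_y,M) = 0.5·M/P_x and y* = 0.5·M/P_y.
At P_x=16.08, P_y=1.75, M=157: x* = 0.5·157/16.08 = 4.8818, y* = 44.8571.
Utility at the optimum: U(4.8818, 44.8571) = 14.7982.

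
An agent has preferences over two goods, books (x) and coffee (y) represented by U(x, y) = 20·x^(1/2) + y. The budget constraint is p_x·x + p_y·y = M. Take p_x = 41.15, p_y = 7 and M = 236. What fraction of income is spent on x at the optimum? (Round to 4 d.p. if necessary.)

Set MRS = p_x/p_y: 10·x^(−1/2) = p_x/p_y.
Thus x* = (10·p_y/p_x)² — independent of M — with the rest of income spent on y.
Plugging in: x* = (10·7/41.15)² = 2.8937, y* = 16.7034.
Expenditure on x: 41.15·2.8937 = 119.0765; share = 0.5046.

share on x = 0.5046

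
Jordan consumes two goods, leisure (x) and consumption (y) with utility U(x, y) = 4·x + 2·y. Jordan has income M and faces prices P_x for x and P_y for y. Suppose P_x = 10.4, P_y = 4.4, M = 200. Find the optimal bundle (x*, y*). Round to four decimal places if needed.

Linear utility — the consumer picks whichever good has higher MU/price: 4/10.4 = 0.3846 vs 2/4.4 = 0.4545.
y gives more utility per dollar, so spend all income on y: y* = M/P_y, x* = 0.
Numerically: x* = 0, y* = 45.4545.

x* = 0, y* = 45.4545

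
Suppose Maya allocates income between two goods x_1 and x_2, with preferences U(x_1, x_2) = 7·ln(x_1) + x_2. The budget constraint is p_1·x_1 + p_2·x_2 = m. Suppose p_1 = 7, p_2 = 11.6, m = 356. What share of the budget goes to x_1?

share on x_1 = 0.2281

So x_1*(p_1,p_2) = 7·p_2/p_1, independent of income; and x_2* = (m − 7·p_2)/p_2.
At the given prices: x_1* = 7·11.6/7 = 11.6, and x_2* = 23.6897.
Expenditure on x_1: 7·11.6 = 81.2; share = 0.2281.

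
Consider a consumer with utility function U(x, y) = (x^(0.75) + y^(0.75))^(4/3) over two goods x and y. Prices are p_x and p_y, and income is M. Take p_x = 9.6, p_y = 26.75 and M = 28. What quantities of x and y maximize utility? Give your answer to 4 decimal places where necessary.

x* = 2.7878, y* = 0.0462

From the CES first-order condition, (y/x)^(0.25) = p_x/p_y.
Solve for the ratio: y/x = [p_x/p_y]^(4).
Substitute y = (y/x)·x into the budget: x* = M/(p_x + p_y·(y/x)).
Numerically y/x = 0.016588, so x* = 28/(9.6 + 26.75·0.016588) = 2.7878 and y* = 0.016588·2.7878 = 0.0462.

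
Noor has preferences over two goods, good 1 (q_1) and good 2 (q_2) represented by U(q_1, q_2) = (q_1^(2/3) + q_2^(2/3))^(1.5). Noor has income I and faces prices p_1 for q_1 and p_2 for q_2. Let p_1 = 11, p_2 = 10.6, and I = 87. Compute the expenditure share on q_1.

share on q_1 = 0.4815

Numerically q_2/q_1 = 1.117533, so q_1* = 87/(11 + 10.6·1.117533) = 3.8081 and q_2* = 1.117533·3.8081 = 4.2557.
Expenditure on q_1: 11·3.8081 = 41.8894; share = 0.4815.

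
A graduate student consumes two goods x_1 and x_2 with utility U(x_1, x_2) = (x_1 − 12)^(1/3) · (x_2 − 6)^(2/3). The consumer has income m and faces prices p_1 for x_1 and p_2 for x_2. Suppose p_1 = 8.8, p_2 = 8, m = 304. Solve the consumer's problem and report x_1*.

x_1* = 17.697

This is Cobb-Douglas in (x_1−12, x_2−6): tangency gives 1/3·p_2·(x_2−6) = 2/3·p_1·(x_1−12).
After buying the subsistence bundle (12, 6), a share 1/3 of the remaining income goes to x_1: x_1* = 12 + 1/3·(m − 12p_1 − 6p_2)/p_1.
Discretionary income = 304 − 12·8.8 − 6·8 = 150.4; x_1* = 12 + 1/3·150.4/8.8 = 17.697.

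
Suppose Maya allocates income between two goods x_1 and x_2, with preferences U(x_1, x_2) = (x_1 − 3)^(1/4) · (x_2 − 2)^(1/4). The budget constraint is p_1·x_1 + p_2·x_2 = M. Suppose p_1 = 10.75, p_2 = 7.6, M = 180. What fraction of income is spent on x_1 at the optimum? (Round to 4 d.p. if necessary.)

share on x_1 = 0.5474

Let x_1' = x_1−3, x_2' = x_2−2. MRS = x_2'/x_1' = p_1/p_2.
After buying the subsistence bundle (3, 2), a share 0.5 of the remaining income goes to x_1: x_1* = 3 + 0.5·(M − 3p_1 − 2p_2)/p_1.
Discretionary income = 180 − 3·10.75 − 2·7.6 = 132.55; x_1* = 3 + 0.5·132.55/10.75 = 9.1651; x_2* = 2 + 0.5·132.55/7.6 = 10.7204.
Expenditure on x_1: 10.75·9.1651 = 98.525; share = 0.5474.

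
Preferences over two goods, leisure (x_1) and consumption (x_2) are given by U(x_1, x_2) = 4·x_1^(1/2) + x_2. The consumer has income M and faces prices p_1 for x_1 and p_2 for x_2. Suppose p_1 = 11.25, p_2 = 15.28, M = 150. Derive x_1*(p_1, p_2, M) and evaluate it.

x_1* = 7.3791

MU_x_1 = 2/√x_1, MU_x_2 = 1. Tangency: 2/√x_1 = p_1/p_2.
Solve: √x_1 = 2·p_2/p_1, so x_1*(p_1,p_2) = (2·p_2/p_1)², and x_2* = (M − p_1·x_1*)/p_2.
Plugging in: x_1* = (2·15.28/11.25)² = 7.3791.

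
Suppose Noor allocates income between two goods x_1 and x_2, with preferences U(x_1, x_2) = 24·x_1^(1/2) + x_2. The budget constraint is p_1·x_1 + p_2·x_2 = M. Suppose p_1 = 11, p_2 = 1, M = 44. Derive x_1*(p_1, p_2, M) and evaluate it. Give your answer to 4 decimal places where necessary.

MU_x_1 = 12/√x_1, MU_x_2 = 1. Tangency: 12/√x_1 = p_1/p_2.
Solve: √x_1 = 12·p_2/p_1, so x_1*(p_1,p_2) = (12·p_2/p_1)², and x_2* = (M − p_1·x_1*)/p_2.
Plugging in: x_1* = (12·1/11)² = 1.1901.

x_1* = 1.1901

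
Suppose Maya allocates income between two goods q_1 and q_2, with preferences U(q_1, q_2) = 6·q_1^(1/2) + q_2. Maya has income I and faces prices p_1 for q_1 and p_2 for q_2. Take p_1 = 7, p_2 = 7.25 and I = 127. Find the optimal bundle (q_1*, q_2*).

q_1* = 9.6543, q_2* = 8.1958

Thus q_1* = (3·p_2/p_1)² — independent of I — with the rest of income spent on q_2.
Plugging in: q_1* = (3·7.25/7)² = 9.6543, q_2* = 8.1958.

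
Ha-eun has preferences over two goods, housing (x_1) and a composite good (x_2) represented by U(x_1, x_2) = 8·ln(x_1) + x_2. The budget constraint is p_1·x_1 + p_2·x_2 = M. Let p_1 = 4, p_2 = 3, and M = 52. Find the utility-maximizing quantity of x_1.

Set MRS = p_1/p_2: (8/x_1)/1 = p_1/p_2.
So x_1*(p_1,p_2) = 8·p_2/p_1, independent of income; and x_2* = (M − 8·p_2)/p_2.
At the given prices: x_1* = 8·3/4 = 6.

x_1* = 6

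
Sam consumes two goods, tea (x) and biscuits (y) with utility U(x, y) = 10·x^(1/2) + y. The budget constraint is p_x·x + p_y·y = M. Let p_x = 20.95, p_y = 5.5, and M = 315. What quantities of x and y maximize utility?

Set MRS = p_x/p_y: 5·x^(−1/2) = p_x/p_y.
Solve: √x = 5·p_y/p_x, so x*(p_x,p_y) = (5·p_y/p_x)², and y* = (M − p_x·x*)/p_y.
Plugging in: x* = (5·5.5/20.95)² = 1.723, y* = 50.7095.

x* = 1.723, y* = 50.7095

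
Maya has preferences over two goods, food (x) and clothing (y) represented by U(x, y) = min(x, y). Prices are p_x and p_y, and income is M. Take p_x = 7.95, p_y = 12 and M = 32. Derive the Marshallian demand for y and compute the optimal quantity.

y* = 1.604

Leontief preferences: the optimum is at the kink where x/1 = y/1, i.e. y = x.
Budget: p_x·x + p_y·x = M, so (p_x + p_y)·x = M.
Demand: x*(p_x,p_y,M) = M/(p_x + p_y), y* = M/(p_x + p_y).
Here 7.95 + 12 = 19.95, giving y* = 1.604.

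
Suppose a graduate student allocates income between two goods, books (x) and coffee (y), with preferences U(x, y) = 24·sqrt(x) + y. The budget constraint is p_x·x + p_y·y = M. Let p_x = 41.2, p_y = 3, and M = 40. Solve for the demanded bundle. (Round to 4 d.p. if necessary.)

x* = 0.7635, y* = 2.8479

Utility is quasi-linear in y; the FOC for x is 12/√x = p_x/p_y.
Solve: √x = 12·p_y/p_x, so x*(p_x,p_y) = (12·p_y/p_x)², and y* = (M − p_x·x*)/p_y.
Plugging in: x* = (12·3/41.2)² = 0.7635, y* = 2.8479.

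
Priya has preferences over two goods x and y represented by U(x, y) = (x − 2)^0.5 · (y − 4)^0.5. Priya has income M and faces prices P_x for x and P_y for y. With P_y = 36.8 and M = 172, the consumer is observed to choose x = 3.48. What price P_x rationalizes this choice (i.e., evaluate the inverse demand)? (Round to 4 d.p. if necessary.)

P_x = 5

Let x' = x−2, y' = y−4. MRS = y'/x' = P_x/P_y.
Substituting into the budget: x* = 2 + 0.5·(M − 2·P_x − 4·P_y)/P_x, and y* = 4 + 0.5·(…)/P_y.
Set x* = 3.48 in the demand function and solve for P_x: P_x = 5.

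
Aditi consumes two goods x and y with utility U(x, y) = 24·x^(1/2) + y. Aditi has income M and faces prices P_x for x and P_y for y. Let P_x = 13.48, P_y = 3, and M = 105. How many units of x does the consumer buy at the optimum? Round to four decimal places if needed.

Solve: √x = 12·P_y/P_x, so x*(P_x,P_y) = (12·P_y/P_x)², and y* = (M − P_x·x*)/P_y.
Plugging in: x* = (12·3/13.48)² = 7.1322.

x* = 7.1322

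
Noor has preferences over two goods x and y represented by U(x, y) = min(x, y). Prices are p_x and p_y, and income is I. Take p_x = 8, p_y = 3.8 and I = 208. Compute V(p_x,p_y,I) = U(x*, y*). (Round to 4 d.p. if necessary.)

V = 17.6271

Leontief preferences: the optimum is at the kink where x/1 = y/1, i.e. y = x.
Budget: p_x·x + p_y·x = I, so (p_x + p_y)·x = I.
Demand: x*(p_x,p_y,I) = I/(p_x + p_y), y* = I/(p_x + p_y).
Here 8 + 3.8 = 11.8, giving x* = 17.6271 and y* = 17.6271.
Utility at the optimum: U(17.6271, 17.6271) = 17.6271.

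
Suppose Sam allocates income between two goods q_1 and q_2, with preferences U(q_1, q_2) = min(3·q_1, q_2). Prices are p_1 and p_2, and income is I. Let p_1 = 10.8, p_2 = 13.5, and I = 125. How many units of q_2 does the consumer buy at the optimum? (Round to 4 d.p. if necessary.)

Leontief preferences: the optimum is at the kink where q_1/1 = q_2/3, i.e. q_2 = 3·q_1.
Budget: p_1·q_1 + p_2·3·q_1 = I, so (p_1 + 3·p_2)·q_1 = I.
Demand: q_1*(p_1,p_2,I) = I/(p_1 + 3·p_2), q_2* = 3·I/(p_1 + 3·p_2).
Here 10.8 + 3·13.5 = 51.3, giving q_2* = 7.3099.

q_2* = 7.3099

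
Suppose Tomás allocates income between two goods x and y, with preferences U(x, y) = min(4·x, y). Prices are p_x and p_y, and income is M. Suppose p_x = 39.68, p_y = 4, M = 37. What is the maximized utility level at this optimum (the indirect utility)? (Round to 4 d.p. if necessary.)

Leontief preferences: the optimum is at the kink where x/1 = y/4, i.e. y = 4·x.
Budget: p_x·x + p_y·4·x = M, so (p_x + 4·p_y)·x = M.
Demand: x*(p_x,p_y,M) = M/(p_x + 4·p_y), y* = 4·M/(p_x + 4·p_y).
Here 39.68 + 4·4 = 55.68, giving x* = 0.6645 and y* = 2.658.
Utility at the optimum: U(0.6645, 2.658) = 2.658.

V = 2.658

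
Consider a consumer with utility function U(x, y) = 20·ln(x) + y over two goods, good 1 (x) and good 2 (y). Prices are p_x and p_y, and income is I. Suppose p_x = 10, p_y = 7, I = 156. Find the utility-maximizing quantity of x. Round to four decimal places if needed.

x* = 14

Set MRS = p_x/p_y: (20/x)/1 = p_x/p_y.
So x*(p_x,p_y) = 20·p_y/p_x, independent of income; and y* = (I − 20·p_y)/p_y.
At the given prices: x* = 20·7/10 = 14.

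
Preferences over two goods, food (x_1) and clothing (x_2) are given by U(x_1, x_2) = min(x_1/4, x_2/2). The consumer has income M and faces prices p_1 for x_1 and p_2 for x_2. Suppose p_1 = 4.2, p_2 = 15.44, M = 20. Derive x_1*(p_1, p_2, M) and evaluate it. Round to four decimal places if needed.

x_1* = 1.6779

Leontief preferences: the optimum is at the kink where x_1/4 = x_2/2, i.e. x_2 = (1/2)·x_1.
Budget: p_1·x_1 + p_2·(1/2)·x_1 = M, so (4·p_1 + 2·p_2)·x_1 = 4·M.
Demand: x_1*(p_1,p_2,M) = 4·M/(4·p_1 + 2·p_2), x_2* = 2·M/(4·p_1 + 2·p_2).
Here 4·4.2 + 2·15.44 = 47.68, giving x_1* = 1.6779.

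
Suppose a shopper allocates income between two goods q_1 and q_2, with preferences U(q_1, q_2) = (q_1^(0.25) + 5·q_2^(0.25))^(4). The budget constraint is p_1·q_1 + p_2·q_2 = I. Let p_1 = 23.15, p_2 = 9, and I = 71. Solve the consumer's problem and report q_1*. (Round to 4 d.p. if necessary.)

From the CES first-order condition, (1/5)·(q_2/q_1)^(0.75) = p_1/p_2.
Hence q_2/q_1 = (5·p_1/p_2)^(1/(0.75)), i.e. raised to the 4/3 power.
Substitute q_2 = (q_2/q_1)·q_1 into the budget: q_1* = I/(p_1 + p_2·(q_2/q_1)).
Numerically q_2/q_1 = 30.132696, so q_1* = 71/(23.15 + 9·30.132696) = 0.2412.

q_1* = 0.2412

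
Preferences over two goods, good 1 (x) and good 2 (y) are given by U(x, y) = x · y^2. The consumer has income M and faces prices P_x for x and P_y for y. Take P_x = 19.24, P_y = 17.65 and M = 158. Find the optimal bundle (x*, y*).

Tangency: MRS = (1/2)·y/x = P_x/P_y.
So P_y·y = 2·P_x·x; combined with the budget, a share 1/3 of income goes to x.
Demand: x*(P_x,P_y,M) = 1/3·M/P_x and y* = 2/3·M/P_y.
At P_x=19.24, P_y=17.65, M=158: x* = 1/3·158/19.24 = 2.7374, y* = 5.9679.

x* = 2.7374, y* = 5.9679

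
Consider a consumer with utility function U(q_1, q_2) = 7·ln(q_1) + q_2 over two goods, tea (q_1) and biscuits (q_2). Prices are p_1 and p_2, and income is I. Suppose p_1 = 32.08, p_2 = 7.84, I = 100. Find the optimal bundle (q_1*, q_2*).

Set MRS = p_1/p_2: (7/q_1)/1 = p_1/p_2.
So q_1*(p_1,p_2) = 7·p_2/p_1, independent of income; and q_2* = (I − 7·p_2)/p_2.
At the given prices: q_1* = 7·7.84/32.08 = 1.7107, and q_2* = 5.7551.

q_1* = 1.7107, q_2* = 5.7551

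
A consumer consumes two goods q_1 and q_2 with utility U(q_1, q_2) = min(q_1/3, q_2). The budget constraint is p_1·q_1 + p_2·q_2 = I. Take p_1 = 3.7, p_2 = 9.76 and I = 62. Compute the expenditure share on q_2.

share on q_2 = 0.4679

With perfect complements, no substitution: consume in ratio q_1:q_2 = 3:1.
Budget: p_1·q_1 + p_2·(1/3)·q_1 = I, so (3·p_1 + p_2)·q_1 = 3·I.
Demand: q_1*(p_1,p_2,I) = 3·I/(3·p_1 + p_2), q_2* = I/(3·p_1 + p_2).
Here 3·3.7 + 9.76 = 20.86, giving q_1* = 8.9166 and q_2* = 2.9722.
Expenditure on q_2: 9.76·2.9722 = 29.0086; share = 0.4679.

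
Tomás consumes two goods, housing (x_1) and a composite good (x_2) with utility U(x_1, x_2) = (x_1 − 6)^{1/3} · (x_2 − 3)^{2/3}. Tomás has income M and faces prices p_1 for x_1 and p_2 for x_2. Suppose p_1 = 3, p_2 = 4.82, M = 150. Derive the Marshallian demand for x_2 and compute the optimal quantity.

x_2* = 19.2573

Let x_1' = x_1−6, x_2' = x_2−3. MRS = (1/2)·x_2'/x_1' = p_1/p_2.
Substituting into the budget: x_1* = 6 + 1/3·(M − 6·p_1 − 3·p_2)/p_1, and x_2* = 3 + 2/3·(…)/p_2.
Discretionary income = 150 − 6·3 − 3·4.82 = 117.54; x_2* = 3 + 2/3·117.54/4.82 = 19.2573.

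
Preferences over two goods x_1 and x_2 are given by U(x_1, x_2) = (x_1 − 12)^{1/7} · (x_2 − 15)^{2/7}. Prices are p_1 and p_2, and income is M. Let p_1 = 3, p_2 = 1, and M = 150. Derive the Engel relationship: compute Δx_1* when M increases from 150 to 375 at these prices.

Δx_1* = 25

MRS = (1/2)·(x_2−15)/(x_1−12). Tangency with p_1/p_2 gives x_2−15 = 2·(p_1/p_2)·(x_1−12).
After buying the subsistence bundle (12, 15), a share 1/3 of the remaining income goes to x_1: x_1* = 12 + 1/3·(M − 12p_1 − 15p_2)/p_1.
Discretionary income = 150 − 12·3 − 15·1 = 99; x_1* = 12 + 1/3·99/3 = 23.
At M' = 375: x_1* = 48. Change: 48 − 23 = 25.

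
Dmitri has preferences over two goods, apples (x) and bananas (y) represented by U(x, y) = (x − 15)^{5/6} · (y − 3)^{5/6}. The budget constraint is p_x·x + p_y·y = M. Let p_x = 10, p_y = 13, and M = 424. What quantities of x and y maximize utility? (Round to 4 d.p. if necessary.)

This is Cobb-Douglas in (x−15, y−3): tangency gives 5/6·p_y·(y−3) = 5/6·p_x·(x−15).
After buying the subsistence bundle (15, 3), a share 0.5 of the remaining income goes to x: x* = 15 + 0.5·(M − 15p_x − 3p_y)/p_x.
Discretionary income = 424 − 15·10 − 3·13 = 235; x* = 15 + 0.5·235/10 = 26.75; y* = 3 + 0.5·235/13 = 12.0385.

x* = 26.75, y* = 12.0385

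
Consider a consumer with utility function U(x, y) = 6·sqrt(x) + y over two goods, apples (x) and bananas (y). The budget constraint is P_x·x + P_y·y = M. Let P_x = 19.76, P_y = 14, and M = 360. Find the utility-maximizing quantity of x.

x* = 4.5178

Set MRS = P_x/P_y: 3·x^(−1/2) = P_x/P_y.
Solve: √x = 3·P_y/P_x, so x*(P_x,P_y) = (3·P_y/P_x)², and y* = (M − P_x·x*)/P_y.
Plugging in: x* = (3·14/19.76)² = 4.5178.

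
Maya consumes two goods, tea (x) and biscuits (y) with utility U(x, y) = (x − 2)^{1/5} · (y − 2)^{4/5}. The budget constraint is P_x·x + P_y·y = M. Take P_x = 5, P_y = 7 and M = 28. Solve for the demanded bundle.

Let x' = x−2, y' = y−2. MRS = (1/4)·y'/x' = P_x/P_y.
After buying the subsistence bundle (2, 2), a share 0.2 of the remaining income goes to x: x* = 2 + 0.2·(M − 2P_x − 2P_y)/P_x.
Discretionary income = 28 − 2·5 − 2·7 = 4; x* = 2 + 0.2·4/5 = 2.16; y* = 2 + 0.8·4/7 = 2.4571.

x* = 2.16, y* = 2.4571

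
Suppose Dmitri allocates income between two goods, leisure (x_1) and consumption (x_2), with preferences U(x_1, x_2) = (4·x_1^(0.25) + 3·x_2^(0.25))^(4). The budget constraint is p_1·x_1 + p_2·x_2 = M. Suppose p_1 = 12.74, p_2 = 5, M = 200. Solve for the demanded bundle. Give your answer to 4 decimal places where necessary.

Substitute x_2 = (x_2/x_1)·x_1 into the budget: x_1* = M/(p_1 + p_2·(x_2/x_1)).
Numerically x_2/x_1 = 2.371452, so x_1* = 200/(12.74 + 5·2.371452) = 8.131 and x_2* = 2.371452·8.131 = 19.2822.

x_1* = 8.131, x_2* = 19.2822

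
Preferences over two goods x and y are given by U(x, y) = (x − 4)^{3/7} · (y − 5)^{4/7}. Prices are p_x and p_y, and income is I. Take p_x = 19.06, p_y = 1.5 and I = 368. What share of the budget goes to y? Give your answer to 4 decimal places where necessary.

This is Cobb-Douglas in (x−4, y−5): tangency gives 3/7·p_y·(y−5) = 4/7·p_x·(x−4).
After buying the subsistence bundle (4, 5), a share 3/7 of the remaining income goes to x: x* = 4 + 3/7·(I − 4p_x − 5p_y)/p_x.
Discretionary income = 368 − 4·19.06 − 5·1.5 = 284.26; x* = 4 + 3/7·284.26/19.06 = 10.3917; y* = 5 + 4/7·284.26/1.5 = 113.2895.
Expenditure on y: 1.5·113.2895 = 169.9343; share = 0.4618.

share on y = 0.4618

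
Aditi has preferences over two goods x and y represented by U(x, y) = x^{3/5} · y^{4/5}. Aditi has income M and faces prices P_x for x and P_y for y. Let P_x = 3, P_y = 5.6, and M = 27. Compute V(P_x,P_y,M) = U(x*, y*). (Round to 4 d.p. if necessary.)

V = 5.0567

Demand: x*(P_x,P_y,M) = 3/7·M/P_x and y* = 4/7·M/P_y.
At P_x=3, P_y=5.6, M=27: x* = 3/7·27/3 = 3.8571, y* = 2.7551.
Utility at the optimum: U(3.8571, 2.7551) = 5.0567.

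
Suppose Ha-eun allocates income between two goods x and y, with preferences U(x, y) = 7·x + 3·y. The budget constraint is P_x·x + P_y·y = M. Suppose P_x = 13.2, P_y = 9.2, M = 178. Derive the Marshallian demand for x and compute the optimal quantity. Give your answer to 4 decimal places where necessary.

x gives more utility per dollar, so spend all income on x: x* = M/P_x, y* = 0.
Numerically: x* = 13.4848, y* = 0.

x* = 13.4848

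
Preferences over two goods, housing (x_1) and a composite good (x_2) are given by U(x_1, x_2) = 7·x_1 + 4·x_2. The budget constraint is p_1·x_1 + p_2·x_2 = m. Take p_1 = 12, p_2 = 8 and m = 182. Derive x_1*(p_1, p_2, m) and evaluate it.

Linear utility — the consumer picks whichever good has higher MU/price: 7/12 = 0.5833 vs 4/8 = 0.5.
x_1 gives more utility per dollar, so spend all income on x_1: x_1* = m/p_1, x_2* = 0.
Numerically: x_1* = 15.1667, x_2* = 0.

x_1* = 15.1667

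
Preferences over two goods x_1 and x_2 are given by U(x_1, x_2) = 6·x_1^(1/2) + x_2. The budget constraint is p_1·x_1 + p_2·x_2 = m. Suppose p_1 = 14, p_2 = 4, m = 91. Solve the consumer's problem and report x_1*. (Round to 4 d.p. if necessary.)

x_1* = 0.7347

Thus x_1* = (3·p_2/p_1)² — independent of m — with the rest of income spent on x_2.
Plugging in: x_1* = (3·4/14)² = 0.7347.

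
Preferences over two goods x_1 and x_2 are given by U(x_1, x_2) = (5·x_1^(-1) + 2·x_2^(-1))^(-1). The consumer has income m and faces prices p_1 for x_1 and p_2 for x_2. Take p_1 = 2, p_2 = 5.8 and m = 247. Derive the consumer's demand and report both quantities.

MU_x_1 ∝ 5·x_1^(-2), MU_x_2 ∝ 2·x_2^(-2), so MRS = (5/2)·(x_2/x_1)^(2) = p_1/p_2.
Solve for the ratio: x_2/x_1 = [(2/5)·p_1/p_2]^(0.5).
With the ratio pinned down, the budget gives x_1* = m/(p_1 + p_2·(x_2/x_1)) and x_2* = (x_2/x_1)·x_1*.
Numerically x_2/x_1 = 0.371391, so x_1* = 247/(2 + 5.8·0.371391) = 59.4598 and x_2* = 0.371391·59.4598 = 22.0828.

x_1* = 59.4598, x_2* = 22.0828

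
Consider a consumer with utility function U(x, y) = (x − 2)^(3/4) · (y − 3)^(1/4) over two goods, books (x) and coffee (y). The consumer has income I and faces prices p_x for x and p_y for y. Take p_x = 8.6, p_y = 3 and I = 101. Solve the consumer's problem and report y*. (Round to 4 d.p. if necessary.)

This is Cobb-Douglas in (x−2, y−3): tangency gives 0.75·p_y·(y−3) = 0.25·p_x·(x−2).
After buying the subsistence bundle (2, 3), a share 0.75 of the remaining income goes to x: x* = 2 + 0.75·(I − 2p_x − 3p_y)/p_x.
Discretionary income = 101 − 2·8.6 − 3·3 = 74.8; y* = 3 + 0.25·74.8/3 = 9.2333.

y* = 9.2333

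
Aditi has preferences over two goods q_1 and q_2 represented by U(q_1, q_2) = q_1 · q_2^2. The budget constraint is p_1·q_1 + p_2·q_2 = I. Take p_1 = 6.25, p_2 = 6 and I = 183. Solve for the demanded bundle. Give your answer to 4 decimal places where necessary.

q_1* = 9.76, q_2* = 20.3333

The MRS is (1/2)·q_2/q_1. Set MRS = p_1/p_2.
Rearranging, p_2·q_2 = 2·p_1·q_1. Substituting into the budget gives p_1·q_1·(1 + 2) = I.
Demand: q_1*(p_1,p_2,I) = 1/3·I/p_1 and q_2* = 2/3·I/p_2.
At p_1=6.25, p_2=6, I=183: q_1* = 1/3·183/6.25 = 9.76, q_2* = 20.3333.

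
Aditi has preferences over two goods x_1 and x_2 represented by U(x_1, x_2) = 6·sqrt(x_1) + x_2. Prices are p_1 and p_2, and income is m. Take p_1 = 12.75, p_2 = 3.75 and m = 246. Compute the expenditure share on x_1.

share on x_1 = 0.0404

Utility is quasi-linear in x_2; the FOC for x_1 is 3/√x_1 = p_1/p_2.
Solve: √x_1 = 3·p_2/p_1, so x_1*(p_1,p_2) = (3·p_2/p_1)², and x_2* = (m − p_1·x_1*)/p_2.
Plugging in: x_1* = (3·3.75/12.75)² = 0.7785, x_2* = 62.9529.
Expenditure on x_1: 12.75·0.7785 = 9.9265; share = 0.0404.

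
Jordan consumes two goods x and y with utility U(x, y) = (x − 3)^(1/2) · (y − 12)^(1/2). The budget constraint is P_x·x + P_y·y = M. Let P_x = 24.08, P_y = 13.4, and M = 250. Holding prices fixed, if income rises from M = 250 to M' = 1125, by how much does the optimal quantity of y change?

Δy* = 32.6493

Substituting into the budget: x* = 3 + 0.5·(M − 3·P_x − 12·P_y)/P_x, and y* = 12 + 0.5·(…)/P_y.
Discretionary income = 250 − 3·24.08 − 12·13.4 = 16.96; y* = 12 + 0.5·16.96/13.4 = 12.6328.
At M' = 1125: y* = 45.2821. Change: 45.2821 − 12.6328 = 32.6493.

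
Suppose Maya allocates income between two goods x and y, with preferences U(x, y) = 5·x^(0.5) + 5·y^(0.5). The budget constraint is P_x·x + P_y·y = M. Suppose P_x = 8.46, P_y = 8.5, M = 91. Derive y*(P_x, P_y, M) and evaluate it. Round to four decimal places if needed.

y* = 5.3403

From the CES first-order condition, (y/x)^(0.5) = P_x/P_y.
Solve for the ratio: y/x = [P_x/P_y]^(2).
Substitute y = (y/x)·x into the budget: x* = M/(P_x + P_y·(y/x)).
Numerically y/x = 0.99061, so x* = 91/(8.46 + 8.5·0.99061) = 5.3909 and y* = 0.99061·5.3909 = 5.3403.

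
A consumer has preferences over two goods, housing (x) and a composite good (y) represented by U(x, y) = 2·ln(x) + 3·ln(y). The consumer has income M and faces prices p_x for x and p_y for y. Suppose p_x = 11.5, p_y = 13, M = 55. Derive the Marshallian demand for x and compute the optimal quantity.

The MRS is (2/3)·y/x. Set MRS = p_x/p_y.
So 2·p_y·y = 3·p_x·x; combined with the budget, a share 0.4 of income goes to x.
Demand: x*(p_x,p_y,M) = 0.4·M/p_x and y* = 0.6·M/p_y.
At p_x=11.5, p_y=13, M=55: x* = 0.4·55/11.5 = 1.913.

x* = 1.913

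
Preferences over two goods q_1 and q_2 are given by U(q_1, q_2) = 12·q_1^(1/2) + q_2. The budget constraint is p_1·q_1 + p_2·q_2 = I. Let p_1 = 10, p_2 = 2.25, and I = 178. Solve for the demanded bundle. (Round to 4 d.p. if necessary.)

Set MRS = p_1/p_2: 6·q_1^(−1/2) = p_1/p_2.
Solve: √q_1 = 6·p_2/p_1, so q_1*(p_1,p_2) = (6·p_2/p_1)², and q_2* = (I − p_1·q_1*)/p_2.
Plugging in: q_1* = (6·2.25/10)² = 1.8225, q_2* = 71.0111.

q_1* = 1.8225, q_2* = 71.0111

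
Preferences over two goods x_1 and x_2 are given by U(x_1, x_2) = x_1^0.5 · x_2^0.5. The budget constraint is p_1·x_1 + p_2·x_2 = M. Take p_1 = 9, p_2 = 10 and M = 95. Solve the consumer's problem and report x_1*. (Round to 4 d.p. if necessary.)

x_1* = 5.2778

MU_x_1/MU_x_2 = (0.5·x_2)/(0.5·x_1); tangency sets this equal to p_1/p_2.
So 0.5·p_2·x_2 = 0.5·p_1·x_1; combined with the budget, a share 0.5 of income goes to x_1.
Demand: x_1*(p_1,p_2,M) = 0.5·M/p_1 and x_2* = 0.5·M/p_2.
At p_1=9, p_2=10, M=95: x_1* = 0.5·95/9 = 5.2778.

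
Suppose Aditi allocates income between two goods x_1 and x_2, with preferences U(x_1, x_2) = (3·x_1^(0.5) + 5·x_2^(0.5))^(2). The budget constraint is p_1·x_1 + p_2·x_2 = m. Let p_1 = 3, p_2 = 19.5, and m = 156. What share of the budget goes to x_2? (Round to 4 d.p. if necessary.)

With the ratio pinned down, the budget gives x_1* = m/(p_1 + p_2·(x_2/x_1)) and x_2* = (x_2/x_1)·x_1*.
Numerically x_2/x_1 = 0.065746, so x_1* = 156/(3 + 19.5·0.065746) = 36.4311 and x_2* = 0.065746·36.4311 = 2.3952.
Expenditure on x_2: 19.5·2.3952 = 46.7066; share = 0.2994.

share on x_2 = 0.2994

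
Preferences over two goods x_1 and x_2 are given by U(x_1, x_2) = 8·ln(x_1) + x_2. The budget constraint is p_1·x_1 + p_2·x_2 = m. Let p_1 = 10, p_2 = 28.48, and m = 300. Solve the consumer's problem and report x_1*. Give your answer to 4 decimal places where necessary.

Set MRS = p_1/p_2: (8/x_1)/1 = p_1/p_2.
So x_1*(p_1,p_2) = 8·p_2/p_1, independent of income; and x_2* = (m − 8·p_2)/p_2.
At the given prices: x_1* = 8·28.48/10 = 22.784.

x_1* = 22.784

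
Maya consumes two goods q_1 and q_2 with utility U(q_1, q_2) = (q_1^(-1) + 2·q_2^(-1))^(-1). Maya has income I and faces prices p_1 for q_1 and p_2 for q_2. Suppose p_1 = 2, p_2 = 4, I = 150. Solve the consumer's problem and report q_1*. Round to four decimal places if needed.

q_1* = 25

MRS = MU_q_1/MU_q_2 = (1/2)·(q_2/q_1)^(2). Set equal to p_1/p_2.
Solve for the ratio: q_2/q_1 = [2·p_1/p_2]^(0.5).
With the ratio pinned down, the budget gives q_1* = I/(p_1 + p_2·(q_2/q_1)) and q_2* = (q_2/q_1)·q_1*.
Numerically q_2/q_1 = 1, so q_1* = 150/(2 + 4·1) = 25.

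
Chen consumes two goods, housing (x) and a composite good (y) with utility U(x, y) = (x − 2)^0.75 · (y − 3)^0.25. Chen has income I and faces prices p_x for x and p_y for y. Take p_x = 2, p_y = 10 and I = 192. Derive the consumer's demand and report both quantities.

This is Cobb-Douglas in (x−2, y−3): tangency gives 0.75·p_y·(y−3) = 0.25·p_x·(x−2).
Substituting into the budget: x* = 2 + 0.75·(I − 2·p_x − 3·p_y)/p_x, and y* = 3 + 0.25·(…)/p_y.
Discretionary income = 192 − 2·2 − 3·10 = 158; x* = 2 + 0.75·158/2 = 61.25; y* = 3 + 0.25·158/10 = 6.95.

x* = 61.25, y* = 6.95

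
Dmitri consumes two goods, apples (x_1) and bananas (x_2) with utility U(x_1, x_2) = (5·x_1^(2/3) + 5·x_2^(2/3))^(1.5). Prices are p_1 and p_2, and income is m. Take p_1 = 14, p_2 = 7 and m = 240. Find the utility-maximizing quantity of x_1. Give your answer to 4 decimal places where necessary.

x_1* = 3.4286

From the CES first-order condition, (x_2/x_1)^(1/3) = p_1/p_2.
Solve for the ratio: x_2/x_1 = [p_1/p_2]^(3).
With the ratio pinned down, the budget gives x_1* = m/(p_1 + p_2·(x_2/x_1)) and x_2* = (x_2/x_1)·x_1*.
Numerically x_2/x_1 = 8, so x_1* = 240/(14 + 7·8) = 3.4286.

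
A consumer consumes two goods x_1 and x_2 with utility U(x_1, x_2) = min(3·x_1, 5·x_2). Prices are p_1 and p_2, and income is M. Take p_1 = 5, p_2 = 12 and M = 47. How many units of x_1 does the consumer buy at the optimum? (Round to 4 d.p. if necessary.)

With perfect complements, no substitution: consume in ratio x_1:x_2 = 5:3.
Budget: p_1·x_1 + p_2·(3/5)·x_1 = M, so (5·p_1 + 3·p_2)·x_1 = 5·M.
Demand: x_1*(p_1,p_2,M) = 5·M/(5·p_1 + 3·p_2), x_2* = 3·M/(5·p_1 + 3·p_2).
Here 5·5 + 3·12 = 61, giving x_1* = 3.8525.

x_1* = 3.8525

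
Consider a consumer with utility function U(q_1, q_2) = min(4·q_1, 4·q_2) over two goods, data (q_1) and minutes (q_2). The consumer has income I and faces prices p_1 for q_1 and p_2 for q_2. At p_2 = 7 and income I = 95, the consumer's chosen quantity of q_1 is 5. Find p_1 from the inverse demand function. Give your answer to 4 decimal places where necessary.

p_1 = 12

Leontief preferences: the optimum is at the kink where q_1/4 = q_2/4, i.e. q_2 = q_1.
Budget: p_1·q_1 + p_2·q_1 = I, so (4·p_1 + 4·p_2)·q_1 = 4·I.
Demand: q_1*(p_1,p_2,I) = 4·I/(4·p_1 + 4·p_2), q_2* = 4·I/(4·p_1 + 4·p_2).
Set q_1* = 5 in the demand function and solve for p_1: p_1 = 12.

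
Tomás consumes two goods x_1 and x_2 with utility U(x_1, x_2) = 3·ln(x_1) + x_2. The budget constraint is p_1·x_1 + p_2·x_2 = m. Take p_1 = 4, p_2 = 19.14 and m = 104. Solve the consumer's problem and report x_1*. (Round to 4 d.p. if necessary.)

MU_x_1 = 3/x_1, MU_x_2 = 1. Tangency: 3/x_1 = p_1/p_2.
So x_1*(p_1,p_2) = 3·p_2/p_1, independent of income; and x_2* = (m − 3·p_2)/p_2.
At the given prices: x_1* = 3·19.14/4 = 14.355.

x_1* = 14.355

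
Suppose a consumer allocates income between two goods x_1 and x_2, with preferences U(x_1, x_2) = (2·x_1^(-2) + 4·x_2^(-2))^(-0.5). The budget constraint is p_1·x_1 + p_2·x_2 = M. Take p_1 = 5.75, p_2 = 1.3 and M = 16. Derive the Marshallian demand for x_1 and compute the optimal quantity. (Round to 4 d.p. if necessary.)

x_1* = 1.896

MU_x_1 ∝ 2·x_1^(-3), MU_x_2 ∝ 4·x_2^(-3), so MRS = (1/2)·(x_2/x_1)^(3) = p_1/p_2.
Hence x_2/x_1 = (2·p_1/p_2)^(1/(3)), i.e. raised to the 1/3 power.
With the ratio pinned down, the budget gives x_1* = M/(p_1 + p_2·(x_2/x_1)) and x_2* = (x_2/x_1)·x_1*.
Numerically x_2/x_1 = 2.068163, so x_1* = 16/(5.75 + 1.3·2.068163) = 1.896.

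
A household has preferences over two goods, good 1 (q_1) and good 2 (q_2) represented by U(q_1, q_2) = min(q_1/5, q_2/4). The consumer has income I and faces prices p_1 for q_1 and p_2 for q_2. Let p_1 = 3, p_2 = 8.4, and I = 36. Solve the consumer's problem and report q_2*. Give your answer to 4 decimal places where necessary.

Leontief preferences: the optimum is at the kink where q_1/5 = q_2/4, i.e. q_2 = (4/5)·q_1.
Budget: p_1·q_1 + p_2·(4/5)·q_1 = I, so (5·p_1 + 4·p_2)·q_1 = 5·I.
Demand: q_1*(p_1,p_2,I) = 5·I/(5·p_1 + 4·p_2), q_2* = 4·I/(5·p_1 + 4·p_2).
Here 5·3 + 4·8.4 = 48.6, giving q_2* = 2.963.

q_2* = 2.963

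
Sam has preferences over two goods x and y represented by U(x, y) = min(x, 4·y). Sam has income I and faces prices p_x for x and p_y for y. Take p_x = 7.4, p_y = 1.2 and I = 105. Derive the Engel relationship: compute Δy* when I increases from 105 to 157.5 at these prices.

Δy* = 1.7045

With perfect complements, no substitution: consume in ratio x:y = 4:1.
Budget: p_x·x + p_y·(1/4)·x = I, so (4·p_x + p_y)·x = 4·I.
Demand: x*(p_x,p_y,I) = 4·I/(4·p_x + p_y), y* = I/(4·p_x + p_y).
Here 4·7.4 + 1.2 = 30.8, giving y* = 3.4091.
At I' = 157.5: y* = 5.1136. Change: 5.1136 − 3.4091 = 1.7045.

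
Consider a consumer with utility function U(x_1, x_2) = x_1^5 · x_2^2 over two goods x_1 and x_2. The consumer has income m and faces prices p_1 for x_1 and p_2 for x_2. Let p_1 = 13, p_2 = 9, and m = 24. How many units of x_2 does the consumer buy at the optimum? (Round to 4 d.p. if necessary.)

The MRS is (5/2)·x_2/x_1. Set MRS = p_1/p_2.
So 5·p_2·x_2 = 2·p_1·x_1; combined with the budget, a share 5/7 of income goes to x_1.
Demand: x_1*(p_1,p_2,m) = 5/7·m/p_1 and x_2* = 2/7·m/p_2.
At p_1=13, p_2=9, m=24: x_2* = 2/7·24/9 = 0.7619.

x_2* = 0.7619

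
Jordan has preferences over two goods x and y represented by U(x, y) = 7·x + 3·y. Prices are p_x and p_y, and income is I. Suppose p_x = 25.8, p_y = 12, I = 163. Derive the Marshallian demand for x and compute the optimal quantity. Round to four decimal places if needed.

Perfect substitutes: compare marginal utility per dollar. 7/p_x vs 3/p_y → 0.2713 vs 0.25.
x gives more utility per dollar, so spend all income on x: x* = I/p_x, y* = 0.
Numerically: x* = 6.3178, y* = 0.

x* = 6.3178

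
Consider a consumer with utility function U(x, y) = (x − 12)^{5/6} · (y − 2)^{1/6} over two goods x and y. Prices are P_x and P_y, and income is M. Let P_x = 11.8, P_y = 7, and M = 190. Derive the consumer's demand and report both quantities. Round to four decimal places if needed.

x* = 14.4294, y* = 2.819

This is Cobb-Douglas in (x−12, y−2): tangency gives 5/6·P_y·(y−2) = 1/6·P_x·(x−12).
After buying the subsistence bundle (12, 2), a share 5/6 of the remaining income goes to x: x* = 12 + 5/6·(M − 12P_x − 2P_y)/P_x.
Discretionary income = 190 − 12·11.8 − 2·7 = 34.4; x* = 12 + 5/6·34.4/11.8 = 14.4294; y* = 2 + 1/6·34.4/7 = 2.819.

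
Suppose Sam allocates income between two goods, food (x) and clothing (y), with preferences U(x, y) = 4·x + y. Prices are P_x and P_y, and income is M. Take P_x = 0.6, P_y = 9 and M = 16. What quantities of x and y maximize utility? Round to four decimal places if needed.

x* = 26.6667, y* = 0

x gives more utility per dollar, so spend all income on x: x* = M/P_x, y* = 0.
Numerically: x* = 26.6667, y* = 0.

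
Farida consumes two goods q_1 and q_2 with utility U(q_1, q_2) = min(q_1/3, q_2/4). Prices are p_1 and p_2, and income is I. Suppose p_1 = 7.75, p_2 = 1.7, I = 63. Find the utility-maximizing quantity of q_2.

Leontief preferences: the optimum is at the kink where q_1/3 = q_2/4, i.e. q_2 = (4/3)·q_1.
Budget: p_1·q_1 + p_2·(4/3)·q_1 = I, so (3·p_1 + 4·p_2)·q_1 = 3·I.
Demand: q_1*(p_1,p_2,I) = 3·I/(3·p_1 + 4·p_2), q_2* = 4·I/(3·p_1 + 4·p_2).
Here 3·7.75 + 4·1.7 = 30.05, giving q_2* = 8.386.

q_2* = 8.386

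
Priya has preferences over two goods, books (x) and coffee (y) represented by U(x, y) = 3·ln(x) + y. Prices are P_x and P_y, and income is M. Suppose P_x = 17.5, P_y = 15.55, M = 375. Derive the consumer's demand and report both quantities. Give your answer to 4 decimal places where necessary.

So x*(P_x,P_y) = 3·P_y/P_x, independent of income; and y* = (M − 3·P_y)/P_y.
At the given prices: x* = 3·15.55/17.5 = 2.6657, and y* = 21.1158.

x* = 2.6657, y* = 21.1158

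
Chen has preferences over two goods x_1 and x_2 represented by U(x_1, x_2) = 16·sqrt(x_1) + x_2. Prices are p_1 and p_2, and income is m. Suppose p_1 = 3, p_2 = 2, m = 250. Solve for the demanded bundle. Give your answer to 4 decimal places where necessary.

x_1* = 28.4444, x_2* = 82.3333

Utility is quasi-linear in x_2; the FOC for x_1 is 8/√x_1 = p_1/p_2.
Solve: √x_1 = 8·p_2/p_1, so x_1*(p_1,p_2) = (8·p_2/p_1)², and x_2* = (m − p_1·x_1*)/p_2.
Plugging in: x_1* = (8·2/3)² = 28.4444, x_2* = 82.3333.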